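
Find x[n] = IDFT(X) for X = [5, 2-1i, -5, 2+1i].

x[n] = (1/4) Σ(k=0 to 3) X[k] · e^(2πikn/4)

Computing each x[n]:
x[0] = 1
x[1] = 3
x[2] = -1
x[3] = 2

x = [1, 3, -1, 2]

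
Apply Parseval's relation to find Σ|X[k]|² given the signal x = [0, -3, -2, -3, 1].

Parseval: Σ|x[n]|² = (1/N)Σ|X[k]|², so Σ|X[k]|² = N·Σ|x[n]|² = 5·23.0000

Σ|X[k]|² = N·Σ|x[n]|² = 5·23.0000 = 115.0000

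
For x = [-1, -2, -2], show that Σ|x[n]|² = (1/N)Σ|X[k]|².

Time domain:
Σ|x[n]|² = |-1|² + |-2|² + |-2|² = 9.0000

Frequency domain:
(1/3)Σ|X[k]|² = (1/3)(|-5|² + |1|² + |1|²) = (1/3)·27.0000 = 9.0000

Both sides agree, confirming Parseval's theorem.

Σ|x[n]|² = (1/N)Σ|X[k]|² = 9.0000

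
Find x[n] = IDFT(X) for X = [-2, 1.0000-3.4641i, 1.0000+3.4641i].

x[n] = (1/3) Σ(k=0 to 2) X[k] · e^(2πikn/3)

Computing each x[n]:
x[0] = 0
x[1] = 1
x[2] = -3

x = [0, 1, -3]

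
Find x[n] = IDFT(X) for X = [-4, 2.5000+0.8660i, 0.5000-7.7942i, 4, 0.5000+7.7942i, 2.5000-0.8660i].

x[n] = (1/6) Σ(k=0 to 5) X[k] · e^(2πikn/6)

Computing each x[n]:
x[0] = 1
x[1] = 1
x[2] = -3
x[3] = -2
x[4] = 2
x[5] = -3

x = [1, 1, -3, -2, 2, -3]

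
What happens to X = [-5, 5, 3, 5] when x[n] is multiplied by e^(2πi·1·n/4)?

Modulation property: DFT(ω_4^(-1n)·x[n]) = X[(k-1) mod 4], so circularly shift X by 1 positions.

X[k-1] = [5, -5, 5, 3]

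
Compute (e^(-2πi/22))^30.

Since ω_22^22 = 1, powers reduce modulo 22.
30 mod 22 = 8
So ω_22^30 = ω_22^8 = e^(-2πi·8/22)

ω_22^30 = ω_22^8 = -0.6549-0.7557i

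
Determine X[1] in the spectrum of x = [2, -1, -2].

X[1] = Σ(n=0 to 2) x[n] · ω_3^(1n) where ω_3 = e^(-2πi/3)
= (2)·ω_3^0 + (-1)·ω_3^1 + (-2)·ω_3^2

X[1] = 3.5000-0.8660i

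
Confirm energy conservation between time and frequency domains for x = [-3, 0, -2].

Time domain:
Σ|x[n]|² = |-3|² + |0|² + |-2|² = 13.0000

Frequency domain:
(1/3)Σ|X[k]|² = (1/3)(|-5|² + |-2.0000-1.7321i|² + |-2.0000+1.7321i|²) = (1/3)·39.0000 = 13.0000

Both sides agree, confirming Parseval's theorem.

Σ|x[n]|² = (1/N)Σ|X[k]|² = 13.0000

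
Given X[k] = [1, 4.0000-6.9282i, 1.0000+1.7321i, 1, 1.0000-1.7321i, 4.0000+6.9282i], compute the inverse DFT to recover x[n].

x[n] = (1/6) Σ(k=0 to 5) X[k] · e^(2πikn/6)

Computing each x[n]:
x[0] = 2
x[1] = 2
x[2] = 2
x[3] = -1
x[4] = -3
x[5] = -1

x = [2, 2, 2, -1, -3, -1]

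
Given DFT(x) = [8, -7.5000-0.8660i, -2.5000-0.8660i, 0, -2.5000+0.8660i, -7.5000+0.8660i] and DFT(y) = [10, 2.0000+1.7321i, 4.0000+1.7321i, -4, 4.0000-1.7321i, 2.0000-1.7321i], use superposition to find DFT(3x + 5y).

By linearity: DFT(3x + 5y) = 3·DFT(x) + 5·DFT(y)
= 3·[8, -7.5000-0.8660i, -2.5000-0.8660i, 0, -2.5000+0.8660i, -7.5000+0.8660i] + 5·[10, 2.0000+1.7321i, 4.0000+1.7321i, -4, 4.0000-1.7321i, 2.0000-1.7321i]

Computing element-wise:
Z[0] = 3·(8) + 5·(10) = 74
Z[1] = 3·(-7.5000-0.8660i) + 5·(2.0000+1.7321i) = -12.5000+6.0625i
Z[2] = 3·(-2.5000-0.8660i) + 5·(4.0000+1.7321i) = 12.5000+6.0625i
Z[3] = 3·(0) + 5·(-4) = -20
Z[4] = 3·(-2.5000+0.8660i) + 5·(4.0000-1.7321i) = 12.5000-6.0625i
Z[5] = 3·(-7.5000+0.8660i) + 5·(2.0000-1.7321i) = -12.5000-6.0625i

DFT(3x + 5y) = 3·X + 5·Y = [74, -12.5000+6.0625i, 12.5000+6.0625i, -20, 12.5000-6.0625i, -12.5000-6.0625i]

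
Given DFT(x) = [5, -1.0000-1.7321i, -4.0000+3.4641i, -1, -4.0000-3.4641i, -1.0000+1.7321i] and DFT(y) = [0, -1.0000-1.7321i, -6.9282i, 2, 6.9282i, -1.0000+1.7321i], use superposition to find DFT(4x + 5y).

By linearity: DFT(4x + 5y) = 4·DFT(x) + 5·DFT(y)
= 4·[5, -1.0000-1.7321i, -4.0000+3.4641i, -1, -4.0000-3.4641i, -1.0000+1.7321i] + 5·[0, -1.0000-1.7321i, -6.9282i, 2, 6.9282i, -1.0000+1.7321i]

Computing element-wise:
Z[0] = 4·(5) + 5·(0) = 20
Z[1] = 4·(-1.0000-1.7321i) + 5·(-1.0000-1.7321i) = -9.0000-15.5889i
Z[2] = 4·(-4.0000+3.4641i) + 5·(-6.9282i) = -16.0000-20.7846i
Z[3] = 4·(-1) + 5·(2) = 6
Z[4] = 4·(-4.0000-3.4641i) + 5·(6.9282i) = -16.0000+20.7846i
Z[5] = 4·(-1.0000+1.7321i) + 5·(-1.0000+1.7321i) = -9.0000+15.5889i

DFT(4x + 5y) = 4·X + 5·Y = [20, -9.0000-15.5889i, -16.0000-20.7846i, 6, -16.0000+20.7846i, -9.0000+15.5889i]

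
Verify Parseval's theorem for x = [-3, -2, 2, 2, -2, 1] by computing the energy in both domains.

Time domain:
Σ|x[n]|² = |-3|² + |-2|² + |2|² + |2|² + |-2|² + |1|² = 26.0000

Frequency domain:
(1/6)Σ|X[k]|² = (1/6)(|-2|² + |-5.5000-0.8660i|² + |-0.5000+6.0622i|² + |-4|² + |-0.5000-6.0622i|² + |-5.5000+0.8660i|²) = (1/6)·156.0000 = 26.0000

Both sides agree, confirming Parseval's theorem.

Σ|x[n]|² = (1/N)Σ|X[k]|² = 26.0000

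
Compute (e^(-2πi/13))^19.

Since ω_13^13 = 1, powers reduce modulo 13.
19 mod 13 = 6
So ω_13^19 = ω_13^6 = e^(-2πi·6/13)

ω_13^19 = ω_13^6 = -0.9709-0.2393i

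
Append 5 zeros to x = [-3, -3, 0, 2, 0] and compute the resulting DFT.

Original 5-point DFT: [-4, -5.5451+4.0287i, 0.0451-0.1388i, 0.0451+0.1388i, -5.5451-4.0287i]
Zero-padded 10-point DFT provides frequency interpolation.

DFT_10([x, 0, ...]) = [-4, -6.0451-0.1388i, -5.5451+4.0287i, -0.4549+4.0287i, 0.0451-0.1388i, -2, 0.0451+0.1388i, -0.4549-4.0287i, -5.5451-4.0287i, -6.0451+0.1388i]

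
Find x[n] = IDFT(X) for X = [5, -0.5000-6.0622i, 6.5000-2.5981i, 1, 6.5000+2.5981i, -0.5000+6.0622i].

x[n] = (1/6) Σ(k=0 to 5) X[k] · e^(2πikn/6)

Computing each x[n]:
x[0] = 3
x[1] = 2
x[2] = 1
x[3] = 3
x[4] = -1
x[5] = -3

x = [3, 2, 1, 3, -1, -3]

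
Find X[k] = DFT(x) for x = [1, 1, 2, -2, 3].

X[k] = Σ(n=0 to 4) x[n] · ω_5^(nk)
where ω_5 = e^(-2πi/5)

Computing each X[k]:
X[0] = 5
X[1] = 2.2361-0.4490i
X[2] = -2.2361+4.9798i
X[3] = -2.2361-4.9798i
X[4] = 2.2361+0.4490i

X = [5, 2.2361-0.4490i, -2.2361+4.9798i, -2.2361-4.9798i, 2.2361+0.4490i]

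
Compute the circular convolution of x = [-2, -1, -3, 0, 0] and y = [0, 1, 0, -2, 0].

(x ⊛ y)[n] = Σ(m=0 to 4) x[m] · y[(n-m) mod 5]

Computing each output sample:
(x ⊛ y)[0] = 6
(x ⊛ y)[1] = -2
(x ⊛ y)[2] = -1
(x ⊛ y)[3] = 1
(x ⊛ y)[4] = 2

x ⊛ y = [6, -2, -1, 1, 2]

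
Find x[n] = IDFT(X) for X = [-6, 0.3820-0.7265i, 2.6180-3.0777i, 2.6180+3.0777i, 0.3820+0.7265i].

x[n] = (1/5) Σ(k=0 to 4) X[k] · e^(2πikn/5)

Computing each x[n]:
x[0] = 0
x[1] = -1
x[2] = -2
x[3] = 0
x[4] = -3

x = [0, -1, -2, 0, -3]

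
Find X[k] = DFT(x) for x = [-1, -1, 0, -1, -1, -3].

X[k] = Σ(n=0 to 5) x[n] · ω_6^(nk)
where ω_6 = e^(-2πi/6)

Computing each X[k]:
X[0] = -7
X[1] = -1.5000-2.5981i
X[2] = 0.5000-0.8660i
X[3] = 3
X[4] = 0.5000+0.8660i
X[5] = -1.5000+2.5981i

X = [-7, -1.5000-2.5981i, 0.5000-0.8660i, 3, 0.5000+0.8660i, -1.5000+2.5981i]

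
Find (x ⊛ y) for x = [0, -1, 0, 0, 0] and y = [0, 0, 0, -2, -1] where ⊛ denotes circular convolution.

(x ⊛ y)[n] = Σ(m=0 to 4) x[m] · y[(n-m) mod 5]

Computing each output sample:
(x ⊛ y)[0] = 1
(x ⊛ y)[1] = 0
(x ⊛ y)[2] = 0
(x ⊛ y)[3] = 0
(x ⊛ y)[4] = 2

x ⊛ y = [1, 0, 0, 0, 2]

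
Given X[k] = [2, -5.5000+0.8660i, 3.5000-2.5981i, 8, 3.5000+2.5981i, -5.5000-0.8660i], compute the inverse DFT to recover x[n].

x[n] = (1/6) Σ(k=0 to 5) X[k] · e^(2πikn/6)

Computing each x[n]:
x[0] = 1
x[1] = -2
x[2] = 1
x[3] = 2
x[4] = 3
x[5] = -3

x = [1, -2, 1, 2, 3, -3]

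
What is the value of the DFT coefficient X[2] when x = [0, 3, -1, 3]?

X[2] = Σ(n=0 to 3) x[n] · ω_4^(2n) where ω_4 = e^(-2πi/4)
= (0)·ω_4^0 + (3)·ω_4^2 + (-1)·ω_4^4 + (3)·ω_4^6

X[2] = -7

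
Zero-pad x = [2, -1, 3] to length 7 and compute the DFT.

Original 3-point DFT: [4, 1.0000+3.4641i, 1.0000-3.4641i]
Zero-padded 7-point DFT provides frequency interpolation.

DFT_7([x, 0, ...]) = [4, 0.7089-2.1430i, -0.4804+2.2766i, 4.7714+2.7794i, 4.7714-2.7794i, -0.4804-2.2766i, 0.7089+2.1430i]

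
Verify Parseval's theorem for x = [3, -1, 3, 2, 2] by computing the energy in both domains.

Time domain:
Σ|x[n]|² = |3|² + |-1|² + |3|² + |2|² + |2|² = 27.0000

Frequency domain:
(1/5)Σ|X[k]|² = (1/5)(|9|² + |-0.7361+2.2654i|² + |3.7361+2.7144i|² + |3.7361-2.7144i|² + |-0.7361-2.2654i|²) = (1/5)·135.0000 = 27.0000

Both sides agree, confirming Parseval's theorem.

Σ|x[n]|² = (1/N)Σ|X[k]|² = 27.0000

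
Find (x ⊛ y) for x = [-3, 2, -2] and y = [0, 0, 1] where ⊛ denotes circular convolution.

(x ⊛ y)[n] = Σ(m=0 to 2) x[m] · y[(n-m) mod 3]

Computing each output sample:
(x ⊛ y)[0] = 2
(x ⊛ y)[1] = -2
(x ⊛ y)[2] = -3

x ⊛ y = [2, -2, -3]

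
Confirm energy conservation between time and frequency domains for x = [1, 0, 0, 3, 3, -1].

Time domain:
Σ|x[n]|² = |1|² + |0|² + |0|² + |3|² + |3|² + |-1|² = 20.0000

Frequency domain:
(1/6)Σ|X[k]|² = (1/6)(|6|² + |-4.0000+1.7321i|² + |3.0000-3.4641i|² + |2|² + |3.0000+3.4641i|² + |-4.0000-1.7321i|²) = (1/6)·120.0000 = 20.0000

Both sides agree, confirming Parseval's theorem.

Σ|x[n]|² = (1/N)Σ|X[k]|² = 20.0000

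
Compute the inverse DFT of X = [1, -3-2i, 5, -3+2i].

x[n] = (1/4) Σ(k=0 to 3) X[k] · e^(2πikn/4)

Computing each x[n]:
x[0] = 0
x[1] = 0
x[2] = 3
x[3] = -2

x = [0, 0, 3, -2]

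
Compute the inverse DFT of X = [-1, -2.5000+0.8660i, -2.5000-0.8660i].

x[n] = (1/3) Σ(k=0 to 2) X[k] · e^(2πikn/3)

Computing each x[n]:
x[0] = -2
x[1] = 0
x[2] = 1

x = [-2, 0, 1]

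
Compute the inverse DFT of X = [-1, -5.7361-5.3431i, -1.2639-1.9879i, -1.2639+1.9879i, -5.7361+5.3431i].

x[n] = (1/5) Σ(k=0 to 4) X[k] · e^(2πikn/5)

Computing each x[n]:
x[0] = -3
x[1] = 2
x[2] = 2
x[3] = 1
x[4] = -3

x = [-3, 2, 2, 1, -3]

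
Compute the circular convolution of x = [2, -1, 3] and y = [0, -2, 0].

(x ⊛ y)[n] = Σ(m=0 to 2) x[m] · y[(n-m) mod 3]

Computing each output sample:
(x ⊛ y)[0] = -6
(x ⊛ y)[1] = -4
(x ⊛ y)[2] = 2

x ⊛ y = [-6, -4, 2]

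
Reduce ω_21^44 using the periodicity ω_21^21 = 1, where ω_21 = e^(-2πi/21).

Since ω_21^21 = 1, powers reduce modulo 21.
44 mod 21 = 2
So ω_21^44 = ω_21^2 = e^(-2πi·2/21)

ω_21^44 = ω_21^2 = 0.8262-0.5633i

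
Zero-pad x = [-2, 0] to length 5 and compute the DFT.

Original 2-point DFT: [-2, -2]
Zero-padded 5-point DFT provides frequency interpolation.

DFT_5([x, 0, ...]) = [-2, -2, -2, -2, -2]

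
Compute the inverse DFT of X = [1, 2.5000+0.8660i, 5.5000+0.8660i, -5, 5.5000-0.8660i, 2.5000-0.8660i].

x[n] = (1/6) Σ(k=0 to 5) X[k] · e^(2πikn/6)

Computing each x[n]:
x[0] = 2
x[1] = 0
x[2] = -2
x[3] = 2
x[4] = -2
x[5] = 1

x = [2, 0, -2, 2, -2, 1]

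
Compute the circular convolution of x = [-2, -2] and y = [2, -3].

(x ⊛ y)[n] = Σ(m=0 to 1) x[m] · y[(n-m) mod 2]

Computing each output sample:
(x ⊛ y)[0] = 2
(x ⊛ y)[1] = 2

x ⊛ y = [2, 2]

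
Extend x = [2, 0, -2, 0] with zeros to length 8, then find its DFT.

Original 4-point DFT: [0, 4, 0, 4]
Zero-padded 8-point DFT provides frequency interpolation.

DFT_8([x, 0, ...]) = [0, 2+2i, 4, 2-2i, 0, 2+2i, 4, 2-2i]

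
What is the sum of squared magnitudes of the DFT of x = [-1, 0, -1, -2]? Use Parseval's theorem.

Parseval: Σ|x[n]|² = (1/N)Σ|X[k]|², so Σ|X[k]|² = N·Σ|x[n]|² = 4·6.0000

Σ|X[k]|² = N·Σ|x[n]|² = 4·6.0000 = 24.0000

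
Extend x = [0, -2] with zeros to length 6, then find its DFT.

Original 2-point DFT: [-2, 2]
Zero-padded 6-point DFT provides frequency interpolation.

DFT_6([x, 0, ...]) = [-2, -1.0000+1.7321i, 1.0000+1.7321i, 2, 1.0000-1.7321i, -1.0000-1.7321i]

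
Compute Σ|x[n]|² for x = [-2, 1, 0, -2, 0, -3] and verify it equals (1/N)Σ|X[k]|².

Time domain:
Σ|x[n]|² = |-2|² + |1|² + |0|² + |-2|² + |0|² + |-3|² = 18.0000

Frequency domain:
(1/6)Σ|X[k]|² = (1/6)(|-6|² + |-1.0000-3.4641i|² + |-3.0000-3.4641i|² + |2|² + |-3.0000+3.4641i|² + |-1.0000+3.4641i|²) = (1/6)·108.0000 = 18.0000

Both sides agree, confirming Parseval's theorem.

Σ|x[n]|² = (1/N)Σ|X[k]|² = 18.0000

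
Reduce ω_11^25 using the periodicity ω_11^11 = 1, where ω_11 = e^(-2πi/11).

Since ω_11^11 = 1, powers reduce modulo 11.
25 mod 11 = 3
So ω_11^25 = ω_11^3 = e^(-2πi·3/11)

ω_11^25 = ω_11^3 = -0.1423-0.9898i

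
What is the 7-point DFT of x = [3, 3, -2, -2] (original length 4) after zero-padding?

Original 4-point DFT: [2, 5-5i, 0, 5+5i]
Zero-padded 7-point DFT provides frequency interpolation.

DFT_7([x, 0, ...]) = [2, 7.1174+0.4721i, 2.8874-5.3562i, -0.5048-0.9155i, -0.5048+0.9155i, 2.8874+5.3562i, 7.1174-0.4721i]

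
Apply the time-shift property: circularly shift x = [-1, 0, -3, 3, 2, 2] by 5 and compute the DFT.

Time shift by 5: X_shifted[k] = ω_6^(5k) · X[k]
Shifted x = [0, -3, 3, 2, 2, -1]

DFT(x[n-5]) = [3, -6.5000+0.8660i, 1.5000+2.5981i, 7, 1.5000-2.5981i, -6.5000-0.8660i]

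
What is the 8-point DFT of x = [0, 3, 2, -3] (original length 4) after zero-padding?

Original 4-point DFT: [2, -2-6i, 2, -2+6i]
Zero-padded 8-point DFT provides frequency interpolation.

DFT_8([x, 0, ...]) = [2, 4.2426-2.0000i, -2-6i, -4.2426+2.0000i, 2, -4.2426-2.0000i, -2+6i, 4.2426+2.0000i]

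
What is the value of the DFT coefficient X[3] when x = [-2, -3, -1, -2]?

X[3] = Σ(n=0 to 3) x[n] · ω_4^(3n) where ω_4 = e^(-2πi/4)
= (-2)·ω_4^0 + (-3)·ω_4^3 + (-1)·ω_4^6 + (-2)·ω_4^9

X[3] = -1-1i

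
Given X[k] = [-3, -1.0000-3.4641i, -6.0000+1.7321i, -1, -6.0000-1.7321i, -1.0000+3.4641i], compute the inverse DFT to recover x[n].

x[n] = (1/6) Σ(k=0 to 5) X[k] · e^(2πikn/6)

Computing each x[n]:
x[0] = -3
x[1] = 1
x[2] = 2
x[3] = -2
x[4] = -1
x[5] = 0

x = [-3, 1, 2, -2, -1, 0]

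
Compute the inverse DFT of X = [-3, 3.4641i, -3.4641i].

x[n] = (1/3) Σ(k=0 to 2) X[k] · e^(2πikn/3)

Computing each x[n]:
x[0] = -1
x[1] = -3
x[2] = 1

x = [-1, -3, 1]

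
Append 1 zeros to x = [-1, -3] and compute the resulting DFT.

Original 2-point DFT: [-4, 2]
Zero-padded 3-point DFT provides frequency interpolation.

DFT_3([x, 0, ...]) = [-4, 0.5000+2.5981i, 0.5000-2.5981i]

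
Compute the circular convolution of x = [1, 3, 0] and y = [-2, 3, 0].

(x ⊛ y)[n] = Σ(m=0 to 2) x[m] · y[(n-m) mod 3]

Computing each output sample:
(x ⊛ y)[0] = -2
(x ⊛ y)[1] = -3
(x ⊛ y)[2] = 9

x ⊛ y = [-2, -3, 9]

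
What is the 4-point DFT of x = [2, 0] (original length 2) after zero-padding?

Original 2-point DFT: [2, 2]
Zero-padded 4-point DFT provides frequency interpolation.

DFT_4([x, 0, ...]) = [2, 2, 2, 2]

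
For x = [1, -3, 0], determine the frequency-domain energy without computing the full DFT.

Parseval: Σ|x[n]|² = (1/N)Σ|X[k]|², so Σ|X[k]|² = N·Σ|x[n]|² = 3·10.0000

Σ|X[k]|² = N·Σ|x[n]|² = 3·10.0000 = 30.0000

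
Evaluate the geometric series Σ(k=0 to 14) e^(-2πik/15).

Sum of all nth roots of unity equals 0 for n > 1 (geometric series with r ≠ 1).

0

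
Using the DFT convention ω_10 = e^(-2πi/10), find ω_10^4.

ω_10^4 = e^(-2πi·4/10)
= cos(-2π·4/10) + i·sin(-2π·4/10)
= cos(-8π/10) + i·sin(-8π/10)

ω_10^4 = cos(-8π/10) + i·sin(-8π/10) = -0.8090-0.5878i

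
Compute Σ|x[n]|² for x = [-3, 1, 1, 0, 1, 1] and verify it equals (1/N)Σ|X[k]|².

Time domain:
Σ|x[n]|² = |-3|² + |1|² + |1|² + |0|² + |1|² + |1|² = 13.0000

Frequency domain:
(1/6)Σ|X[k]|² = (1/6)(|1|² + |-3|² + |-5|² + |-3|² + |-5|² + |-3|²) = (1/6)·78.0000 = 13.0000

Both sides agree, confirming Parseval's theorem.

Σ|x[n]|² = (1/N)Σ|X[k]|² = 13.0000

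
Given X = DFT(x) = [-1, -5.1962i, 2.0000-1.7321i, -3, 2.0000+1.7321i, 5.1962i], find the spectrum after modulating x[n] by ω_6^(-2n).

Modulation property: DFT(ω_6^(-2n)·x[n]) = X[(k-2) mod 6], so circularly shift X by 2 positions.

X[k-2] = [2.0000+1.7321i, 5.1962i, -1, -5.1962i, 2.0000-1.7321i, -3]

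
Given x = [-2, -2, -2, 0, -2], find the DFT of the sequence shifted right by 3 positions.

Time shift by 3: X_shifted[k] = ω_5^(3k) · X[k]
Shifted x = [-2, 0, -2, -2, -2]

DFT(x[n-3]) = [-8, 0.6180-1.9021i, -1.6180-1.1756i, -1.6180+1.1756i, 0.6180+1.9021i]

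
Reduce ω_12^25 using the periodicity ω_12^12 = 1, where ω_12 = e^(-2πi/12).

Since ω_12^12 = 1, powers reduce modulo 12.
25 mod 12 = 1
So ω_12^25 = ω_12^1 = e^(-2πi·1/12)

ω_12^25 = ω_12^1 = 0.8660-0.5000i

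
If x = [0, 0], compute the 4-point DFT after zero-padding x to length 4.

Original 2-point DFT: [0, 0]
Zero-padded 4-point DFT provides frequency interpolation.

DFT_4([x, 0, ...]) = [0, 0, 0, 0]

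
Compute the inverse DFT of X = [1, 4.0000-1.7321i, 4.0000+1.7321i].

x[n] = (1/3) Σ(k=0 to 2) X[k] · e^(2πikn/3)

Computing each x[n]:
x[0] = 3
x[1] = 0
x[2] = -2

x = [3, 0, -2]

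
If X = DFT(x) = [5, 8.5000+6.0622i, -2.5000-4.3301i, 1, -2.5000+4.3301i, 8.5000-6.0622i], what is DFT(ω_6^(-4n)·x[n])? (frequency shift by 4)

Modulation property: DFT(ω_6^(-4n)·x[n]) = X[(k-4) mod 6], so circularly shift X by 4 positions.

X[k-4] = [-2.5000-4.3301i, 1, -2.5000+4.3301i, 8.5000-6.0622i, 5, 8.5000+6.0622i]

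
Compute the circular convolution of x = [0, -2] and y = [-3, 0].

(x ⊛ y)[n] = Σ(m=0 to 1) x[m] · y[(n-m) mod 2]

Computing each output sample:
(x ⊛ y)[0] = 0
(x ⊛ y)[1] = 6

x ⊛ y = [0, 6]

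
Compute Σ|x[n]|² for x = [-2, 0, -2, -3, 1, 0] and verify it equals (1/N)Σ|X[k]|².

Time domain:
Σ|x[n]|² = |-2|² + |0|² + |-2|² + |-3|² + |1|² + |0|² = 18.0000

Frequency domain:
(1/6)Σ|X[k]|² = (1/6)(|-6|² + |1.5000+2.5981i|² + |-4.5000-2.5981i|² + |0|² + |-4.5000+2.5981i|² + |1.5000-2.5981i|²) = (1/6)·108.0000 = 18.0000

Both sides agree, confirming Parseval's theorem.

Σ|x[n]|² = (1/N)Σ|X[k]|² = 18.0000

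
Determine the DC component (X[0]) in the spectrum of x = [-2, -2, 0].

X[0] = Σ(n=0 to 2) x[n] · ω_3^0 = Σ x[n]
= (-2) + (-2) + (0)

X[0] = -4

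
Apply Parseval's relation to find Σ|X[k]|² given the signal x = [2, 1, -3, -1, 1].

Parseval: Σ|x[n]|² = (1/N)Σ|X[k]|², so Σ|X[k]|² = N·Σ|x[n]|² = 5·16.0000

Σ|X[k]|² = N·Σ|x[n]|² = 5·16.0000 = 80.0000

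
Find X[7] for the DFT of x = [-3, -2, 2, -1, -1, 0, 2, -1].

X[7] = Σ(n=0 to 7) x[n] · ω_8^(7n) where ω_8 = e^(-2πi/8)
= (-3)·ω_8^0 + (-2)·ω_8^7 + (2)·ω_8^14 + (-1)·ω_8^21 + (-1)·ω_8^28 + (0)·ω_8^35 + (2)·ω_8^42 + (-1)·ω_8^49

X[7] = -3.4142-1.4142i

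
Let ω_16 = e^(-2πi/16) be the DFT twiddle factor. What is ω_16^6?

ω_16^6 = e^(-2πi·6/16)
= cos(-2π·6/16) + i·sin(-2π·6/16)
= cos(-12π/16) + i·sin(-12π/16)

ω_16^6 = cos(-12π/16) + i·sin(-12π/16) = -0.7071-0.7071i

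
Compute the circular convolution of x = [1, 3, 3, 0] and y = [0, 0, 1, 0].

(x ⊛ y)[n] = Σ(m=0 to 3) x[m] · y[(n-m) mod 4]

Computing each output sample:
(x ⊛ y)[0] = 3
(x ⊛ y)[1] = 0
(x ⊛ y)[2] = 1
(x ⊛ y)[3] = 3

x ⊛ y = [3, 0, 1, 3]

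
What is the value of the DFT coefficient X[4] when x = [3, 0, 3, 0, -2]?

X[4] = Σ(n=0 to 4) x[n] · ω_5^(4n) where ω_5 = e^(-2πi/5)
= (3)·ω_5^0 + (0)·ω_5^4 + (3)·ω_5^8 + (0)·ω_5^12 + (-2)·ω_5^16

X[4] = -0.0451+3.6655i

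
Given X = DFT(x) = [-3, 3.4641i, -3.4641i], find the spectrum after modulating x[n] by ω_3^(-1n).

Modulation property: DFT(ω_3^(-1n)·x[n]) = X[(k-1) mod 3], so circularly shift X by 1 positions.

X[k-1] = [-3.4641i, -3, 3.4641i]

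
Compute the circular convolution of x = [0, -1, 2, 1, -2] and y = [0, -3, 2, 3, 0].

(x ⊛ y)[n] = Σ(m=0 to 4) x[m] · y[(n-m) mod 5]

Computing each output sample:
(x ⊛ y)[0] = 14
(x ⊛ y)[1] = -1
(x ⊛ y)[2] = -3
(x ⊛ y)[3] = -8
(x ⊛ y)[4] = -2

x ⊛ y = [14, -1, -3, -8, -2]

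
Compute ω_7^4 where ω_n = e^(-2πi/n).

ω_7^4 = e^(-2πi·4/7)
= cos(-2π·4/7) + i·sin(-2π·4/7)
= cos(-8π/7) + i·sin(-8π/7)

ω_7^4 = cos(-8π/7) + i·sin(-8π/7) = -0.9010+0.4339i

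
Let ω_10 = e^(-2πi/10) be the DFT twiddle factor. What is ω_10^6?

ω_10^6 = e^(-2πi·6/10)
= cos(-2π·6/10) + i·sin(-2π·6/10)
= cos(-12π/10) + i·sin(-12π/10)

ω_10^6 = cos(-12π/10) + i·sin(-12π/10) = -0.8090+0.5878i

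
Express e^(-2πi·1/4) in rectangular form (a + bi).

ω_4^1 = e^(-2πi·1/4)
= cos(-2π·1/4) + i·sin(-2π·1/4)
= cos(-2π/4) + i·sin(-2π/4)

ω_4^1 = cos(-2π/4) + i·sin(-2π/4) = -1i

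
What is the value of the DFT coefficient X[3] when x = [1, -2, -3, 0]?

X[3] = Σ(n=0 to 3) x[n] · ω_4^(3n) where ω_4 = e^(-2πi/4)
= (1)·ω_4^0 + (-2)·ω_4^3 + (-3)·ω_4^6 + (0)·ω_4^9

X[3] = 4-2i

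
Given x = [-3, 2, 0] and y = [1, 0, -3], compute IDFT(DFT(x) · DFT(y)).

(x ⊛ y)[n] = Σ(m=0 to 2) x[m] · y[(n-m) mod 3]

Computing each output sample:
(x ⊛ y)[0] = -9
(x ⊛ y)[1] = 2
(x ⊛ y)[2] = 9

x ⊛ y = [-9, 2, 9]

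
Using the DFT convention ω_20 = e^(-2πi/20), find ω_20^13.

ω_20^13 = e^(-2πi·13/20)
= cos(-2π·13/20) + i·sin(-2π·13/20)
= cos(-26π/20) + i·sin(-26π/20)

ω_20^13 = cos(-26π/20) + i·sin(-26π/20) = -0.5878+0.8090i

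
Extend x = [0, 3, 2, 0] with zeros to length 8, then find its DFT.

Original 4-point DFT: [5, -2-3i, -1, -2+3i]
Zero-padded 8-point DFT provides frequency interpolation.

DFT_8([x, 0, ...]) = [5, 2.1213-4.1213i, -2-3i, -2.1213-0.1213i, -1, -2.1213+0.1213i, -2+3i, 2.1213+4.1213i]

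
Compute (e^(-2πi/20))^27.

Since ω_20^20 = 1, powers reduce modulo 20.
27 mod 20 = 7
So ω_20^27 = ω_20^7 = e^(-2πi·7/20)

ω_20^27 = ω_20^7 = -0.5878-0.8090i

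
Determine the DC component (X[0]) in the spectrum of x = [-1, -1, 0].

X[0] = Σ(n=0 to 2) x[n] · ω_3^0 = Σ x[n]
= (-1) + (-1) + (0)

X[0] = -2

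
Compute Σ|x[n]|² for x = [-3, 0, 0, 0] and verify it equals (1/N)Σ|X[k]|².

Time domain:
Σ|x[n]|² = |-3|² + |0|² + |0|² + |0|² = 9.0000

Frequency domain:
(1/4)Σ|X[k]|² = (1/4)(|-3|² + |-3|² + |-3|² + |-3|²) = (1/4)·36.0000 = 9.0000

Both sides agree, confirming Parseval's theorem.

Σ|x[n]|² = (1/N)Σ|X[k]|² = 9.0000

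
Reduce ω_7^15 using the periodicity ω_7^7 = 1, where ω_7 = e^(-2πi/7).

Since ω_7^7 = 1, powers reduce modulo 7.
15 mod 7 = 1
So ω_7^15 = ω_7^1 = e^(-2πi·1/7)

ω_7^15 = ω_7^1 = 0.6235-0.7818i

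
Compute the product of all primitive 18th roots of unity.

The primitive 18th roots of unity are ω_18^k for k coprime to 18: k ∈ {1, 5, 7, 11, 13, 17}
Their product equals the constant term of the cyclotomic polynomial Φ_18(x) up to sign.
For n ≥ 3, the product of all primitive nth roots of unity is 1. (For n=1 it is 1; for n=2 it is -1.)

1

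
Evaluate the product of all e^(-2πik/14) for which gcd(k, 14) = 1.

The primitive 14th roots of unity are ω_14^k for k coprime to 14: k ∈ {1, 3, 5, 9, 11, 13}
Their product equals the constant term of the cyclotomic polynomial Φ_14(x) up to sign.
For n ≥ 3, the product of all primitive nth roots of unity is 1. (For n=1 it is 1; for n=2 it is -1.)

1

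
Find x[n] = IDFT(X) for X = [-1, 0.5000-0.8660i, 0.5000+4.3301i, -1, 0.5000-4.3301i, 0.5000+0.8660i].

x[n] = (1/6) Σ(k=0 to 5) X[k] · e^(2πikn/6)

Computing each x[n]:
x[0] = 0
x[1] = -1
x[2] = 1
x[3] = 0
x[4] = -2
x[5] = 1

x = [0, -1, 1, 0, -2, 1]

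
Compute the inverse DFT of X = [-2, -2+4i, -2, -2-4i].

x[n] = (1/4) Σ(k=0 to 3) X[k] · e^(2πikn/4)

Computing each x[n]:
x[0] = -2
x[1] = -2
x[2] = 0
x[3] = 2

x = [-2, -2, 0, 2]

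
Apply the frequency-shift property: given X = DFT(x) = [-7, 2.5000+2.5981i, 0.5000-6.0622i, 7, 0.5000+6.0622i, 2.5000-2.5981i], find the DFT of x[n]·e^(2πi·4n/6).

Modulation property: DFT(ω_6^(-4n)·x[n]) = X[(k-4) mod 6], so circularly shift X by 4 positions.

X[k-4] = [0.5000-6.0622i, 7, 0.5000+6.0622i, 2.5000-2.5981i, -7, 2.5000+2.5981i]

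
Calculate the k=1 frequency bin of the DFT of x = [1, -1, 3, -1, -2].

X[1] = Σ(n=0 to 4) x[n] · ω_5^(1n) where ω_5 = e^(-2πi/5)
= (1)·ω_5^0 + (-1)·ω_5^1 + (3)·ω_5^2 + (-1)·ω_5^3 + (-2)·ω_5^4

X[1] = -1.5451-3.3022i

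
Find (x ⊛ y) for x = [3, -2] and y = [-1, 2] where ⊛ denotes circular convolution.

(x ⊛ y)[n] = Σ(m=0 to 1) x[m] · y[(n-m) mod 2]

Computing each output sample:
(x ⊛ y)[0] = -7
(x ⊛ y)[1] = 8

x ⊛ y = [-7, 8]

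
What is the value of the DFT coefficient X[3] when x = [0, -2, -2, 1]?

X[3] = Σ(n=0 to 3) x[n] · ω_4^(3n) where ω_4 = e^(-2πi/4)
= (0)·ω_4^0 + (-2)·ω_4^3 + (-2)·ω_4^6 + (1)·ω_4^9

X[3] = 2-3i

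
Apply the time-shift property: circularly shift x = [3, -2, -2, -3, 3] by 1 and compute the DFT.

Time shift by 1: X_shifted[k] = ω_5^(1k) · X[k]
Shifted x = [3, 3, -2, -2, -3]

DFT(x[n-1]) = [-1, 6.2361-5.7063i, 1.7639-3.5267i, 1.7639+3.5267i, 6.2361+5.7063i]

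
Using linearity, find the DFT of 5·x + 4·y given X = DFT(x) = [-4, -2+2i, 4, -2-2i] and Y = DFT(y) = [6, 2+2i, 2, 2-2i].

By linearity: DFT(5x + 4y) = 5·DFT(x) + 4·DFT(y)
= 5·[-4, -2+2i, 4, -2-2i] + 4·[6, 2+2i, 2, 2-2i]

Computing element-wise:
Z[0] = 5·(-4) + 4·(6) = 4
Z[1] = 5·(-2+2i) + 4·(2+2i) = -2+18i
Z[2] = 5·(4) + 4·(2) = 28
Z[3] = 5·(-2-2i) + 4·(2-2i) = -2-18i

DFT(5x + 4y) = 5·X + 4·Y = [4, -2+18i, 28, -2-18i]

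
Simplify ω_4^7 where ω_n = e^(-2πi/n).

Since ω_4^4 = 1, powers reduce modulo 4.
7 mod 4 = 3
So ω_4^7 = ω_4^3 = e^(-2πi·3/4)

ω_4^7 = ω_4^3 = 1i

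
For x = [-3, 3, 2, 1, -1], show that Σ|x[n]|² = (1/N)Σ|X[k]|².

Time domain:
Σ|x[n]|² = |-3|² + |3|² + |2|² + |1|² + |-1|² = 24.0000

Frequency domain:
(1/5)Σ|X[k]|² = (1/5)(|2|² + |-4.8090-4.3920i|² + |-3.6910-1.4001i|² + |-3.6910+1.4001i|² + |-4.8090+4.3920i|²) = (1/5)·120.0000 = 24.0000

Both sides agree, confirming Parseval's theorem.

Σ|x[n]|² = (1/N)Σ|X[k]|² = 24.0000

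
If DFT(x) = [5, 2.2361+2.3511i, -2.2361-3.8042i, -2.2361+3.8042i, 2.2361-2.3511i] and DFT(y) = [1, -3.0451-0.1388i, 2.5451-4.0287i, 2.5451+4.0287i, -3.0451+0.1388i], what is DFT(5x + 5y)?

By linearity: DFT(5x + 5y) = 5·DFT(x) + 5·DFT(y)
= 5·[5, 2.2361+2.3511i, -2.2361-3.8042i, -2.2361+3.8042i, 2.2361-2.3511i] + 5·[1, -3.0451-0.1388i, 2.5451-4.0287i, 2.5451+4.0287i, -3.0451+0.1388i]

Computing element-wise:
Z[0] = 5·(5) + 5·(1) = 30
Z[1] = 5·(2.2361+2.3511i) + 5·(-3.0451-0.1388i) = -4.0450+11.0615i
Z[2] = 5·(-2.2361-3.8042i) + 5·(2.5451-4.0287i) = 1.5450-39.1645i
Z[3] = 5·(-2.2361+3.8042i) + 5·(2.5451+4.0287i) = 1.5450+39.1645i
Z[4] = 5·(2.2361-2.3511i) + 5·(-3.0451+0.1388i) = -4.0450-11.0615i

DFT(5x + 5y) = 5·X + 5·Y = [30, -4.0450+11.0615i, 1.5450-39.1645i, 1.5450+39.1645i, -4.0450-11.0615i]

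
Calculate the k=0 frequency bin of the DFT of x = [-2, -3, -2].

X[0] = Σ(n=0 to 2) x[n] · ω_3^0 = Σ x[n]
= (-2) + (-3) + (-2)

X[0] = -7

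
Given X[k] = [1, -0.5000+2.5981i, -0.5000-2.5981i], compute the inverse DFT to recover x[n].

x[n] = (1/3) Σ(k=0 to 2) X[k] · e^(2πikn/3)

Computing each x[n]:
x[0] = 0
x[1] = -1
x[2] = 2

x = [0, -1, 2]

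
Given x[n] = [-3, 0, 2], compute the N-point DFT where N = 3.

X[k] = Σ(n=0 to 2) x[n] · ω_3^(nk)
where ω_3 = e^(-2πi/3)

Computing each X[k]:
X[0] = -1
X[1] = -4.0000+1.7321i
X[2] = -4.0000-1.7321i

X = [-1, -4.0000+1.7321i, -4.0000-1.7321i]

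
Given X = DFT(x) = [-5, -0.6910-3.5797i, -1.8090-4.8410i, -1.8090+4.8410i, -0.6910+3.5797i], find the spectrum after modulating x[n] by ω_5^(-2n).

Modulation property: DFT(ω_5^(-2n)·x[n]) = X[(k-2) mod 5], so circularly shift X by 2 positions.

X[k-2] = [-1.8090+4.8410i, -0.6910+3.5797i, -5, -0.6910-3.5797i, -1.8090-4.8410i]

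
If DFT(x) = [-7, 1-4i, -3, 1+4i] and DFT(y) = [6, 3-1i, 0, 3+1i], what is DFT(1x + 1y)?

By linearity: DFT(1x + 1y) = 1·DFT(x) + 1·DFT(y)
= 1·[-7, 1-4i, -3, 1+4i] + 1·[6, 3-1i, 0, 3+1i]

Computing element-wise:
Z[0] = 1·(-7) + 1·(6) = -1
Z[1] = 1·(1-4i) + 1·(3-1i) = 4-5i
Z[2] = 1·(-3) + 1·(0) = -3
Z[3] = 1·(1+4i) + 1·(3+1i) = 4+5i

DFT(1x + 1y) = 1·X + 1·Y = [-1, 4-5i, -3, 4+5i]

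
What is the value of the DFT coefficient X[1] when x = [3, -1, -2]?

X[1] = Σ(n=0 to 2) x[n] · ω_3^(1n) where ω_3 = e^(-2πi/3)
= (3)·ω_3^0 + (-1)·ω_3^1 + (-2)·ω_3^2

X[1] = 4.5000-0.8660i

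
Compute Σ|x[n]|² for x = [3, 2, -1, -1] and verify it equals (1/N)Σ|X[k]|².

Time domain:
Σ|x[n]|² = |3|² + |2|² + |-1|² + |-1|² = 15.0000

Frequency domain:
(1/4)Σ|X[k]|² = (1/4)(|3|² + |4-3i|² + |1|² + |4+3i|²) = (1/4)·60.0000 = 15.0000

Both sides agree, confirming Parseval's theorem.

Σ|x[n]|² = (1/N)Σ|X[k]|² = 15.0000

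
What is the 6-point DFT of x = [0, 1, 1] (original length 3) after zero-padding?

Original 3-point DFT: [2, -1, -1]
Zero-padded 6-point DFT provides frequency interpolation.

DFT_6([x, 0, ...]) = [2, -1.7321i, -1, 0, -1, 1.7321i]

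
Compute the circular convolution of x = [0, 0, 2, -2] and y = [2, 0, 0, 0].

(x ⊛ y)[n] = Σ(m=0 to 3) x[m] · y[(n-m) mod 4]

Computing each output sample:
(x ⊛ y)[0] = 0
(x ⊛ y)[1] = 0
(x ⊛ y)[2] = 4
(x ⊛ y)[3] = -4

x ⊛ y = [0, 0, 4, -4]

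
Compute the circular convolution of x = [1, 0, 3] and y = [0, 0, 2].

(x ⊛ y)[n] = Σ(m=0 to 2) x[m] · y[(n-m) mod 3]

Computing each output sample:
(x ⊛ y)[0] = 0
(x ⊛ y)[1] = 6
(x ⊛ y)[2] = 2

x ⊛ y = [0, 6, 2]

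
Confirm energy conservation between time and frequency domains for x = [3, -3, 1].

Time domain:
Σ|x[n]|² = |3|² + |-3|² + |1|² = 19.0000

Frequency domain:
(1/3)Σ|X[k]|² = (1/3)(|1|² + |4.0000+3.4641i|² + |4.0000-3.4641i|²) = (1/3)·57.0000 = 19.0000

Both sides agree, confirming Parseval's theorem.

Σ|x[n]|² = (1/N)Σ|X[k]|² = 19.0000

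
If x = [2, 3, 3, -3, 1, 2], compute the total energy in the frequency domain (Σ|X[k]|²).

Parseval: Σ|x[n]|² = (1/N)Σ|X[k]|², so Σ|X[k]|² = N·Σ|x[n]|² = 6·36.0000

Σ|X[k]|² = N·Σ|x[n]|² = 6·36.0000 = 216.0000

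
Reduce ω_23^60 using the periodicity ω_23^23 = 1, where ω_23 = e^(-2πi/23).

Since ω_23^23 = 1, powers reduce modulo 23.
60 mod 23 = 14
So ω_23^60 = ω_23^14 = e^(-2πi·14/23)

ω_23^60 = ω_23^14 = -0.7757+0.6311i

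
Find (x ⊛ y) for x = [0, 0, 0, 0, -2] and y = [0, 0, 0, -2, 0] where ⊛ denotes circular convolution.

(x ⊛ y)[n] = Σ(m=0 to 4) x[m] · y[(n-m) mod 5]

Computing each output sample:
(x ⊛ y)[0] = 0
(x ⊛ y)[1] = 0
(x ⊛ y)[2] = 4
(x ⊛ y)[3] = 0
(x ⊛ y)[4] = 0

x ⊛ y = [0, 0, 4, 0, 0]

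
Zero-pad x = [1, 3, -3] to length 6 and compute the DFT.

Original 3-point DFT: [1, 1.0000-5.1962i, 1.0000+5.1962i]
Zero-padded 6-point DFT provides frequency interpolation.

DFT_6([x, 0, ...]) = [1, 4, 1.0000-5.1962i, -5, 1.0000+5.1962i, 4]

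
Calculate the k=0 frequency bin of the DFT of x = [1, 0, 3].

X[0] = Σ(n=0 to 2) x[n] · ω_3^0 = Σ x[n]
= (1) + (0) + (3)

X[0] = 4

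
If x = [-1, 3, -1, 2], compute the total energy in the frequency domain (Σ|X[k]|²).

Parseval: Σ|x[n]|² = (1/N)Σ|X[k]|², so Σ|X[k]|² = N·Σ|x[n]|² = 4·15.0000

Σ|X[k]|² = N·Σ|x[n]|² = 4·15.0000 = 60.0000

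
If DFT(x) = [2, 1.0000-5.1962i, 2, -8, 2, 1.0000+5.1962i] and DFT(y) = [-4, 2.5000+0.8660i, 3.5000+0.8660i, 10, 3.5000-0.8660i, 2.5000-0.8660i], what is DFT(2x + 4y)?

By linearity: DFT(2x + 4y) = 2·DFT(x) + 4·DFT(y)
= 2·[2, 1.0000-5.1962i, 2, -8, 2, 1.0000+5.1962i] + 4·[-4, 2.5000+0.8660i, 3.5000+0.8660i, 10, 3.5000-0.8660i, 2.5000-0.8660i]

Computing element-wise:
Z[0] = 2·(2) + 4·(-4) = -12
Z[1] = 2·(1.0000-5.1962i) + 4·(2.5000+0.8660i) = 12.0000-6.9284i
Z[2] = 2·(2) + 4·(3.5000+0.8660i) = 18.0000+3.4640i
Z[3] = 2·(-8) + 4·(10) = 24
Z[4] = 2·(2) + 4·(3.5000-0.8660i) = 18.0000-3.4640i
Z[5] = 2·(1.0000+5.1962i) + 4·(2.5000-0.8660i) = 12.0000+6.9284i

DFT(2x + 4y) = 2·X + 4·Y = [-12, 12.0000-6.9284i, 18.0000+3.4640i, 24, 18.0000-3.4640i, 12.0000+6.9284i]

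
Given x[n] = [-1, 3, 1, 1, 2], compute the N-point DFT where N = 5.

X[k] = Σ(n=0 to 4) x[n] · ω_5^(nk)
where ω_5 = e^(-2πi/5)

Computing each X[k]:
X[0] = 6
X[1] = -1.0729-0.9511i
X[2] = -4.4271-0.5878i
X[3] = -4.4271+0.5878i
X[4] = -1.0729+0.9511i

X = [6, -1.0729-0.9511i, -4.4271-0.5878i, -4.4271+0.5878i, -1.0729+0.9511i]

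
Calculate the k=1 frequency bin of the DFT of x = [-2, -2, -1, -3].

X[1] = Σ(n=0 to 3) x[n] · ω_4^(1n) where ω_4 = e^(-2πi/4)
= (-2)·ω_4^0 + (-2)·ω_4^1 + (-1)·ω_4^2 + (-3)·ω_4^3

X[1] = -1-1i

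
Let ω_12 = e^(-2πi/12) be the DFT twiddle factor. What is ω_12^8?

ω_12^8 = e^(-2πi·8/12)
= cos(-2π·8/12) + i·sin(-2π·8/12)
= cos(-16π/12) + i·sin(-16π/12)

ω_12^8 = cos(-16π/12) + i·sin(-16π/12) = -0.5000+0.8660i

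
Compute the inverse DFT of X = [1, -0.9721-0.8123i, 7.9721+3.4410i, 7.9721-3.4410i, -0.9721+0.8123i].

x[n] = (1/5) Σ(k=0 to 4) X[k] · e^(2πikn/5)

Computing each x[n]:
x[0] = 3
x[1] = -3
x[2] = 3
x[3] = 0
x[4] = -2

x = [3, -3, 3, 0, -2]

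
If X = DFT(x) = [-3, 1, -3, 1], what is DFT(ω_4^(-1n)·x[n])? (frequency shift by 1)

Modulation property: DFT(ω_4^(-1n)·x[n]) = X[(k-1) mod 4], so circularly shift X by 1 positions.

X[k-1] = [1, -3, 1, -3]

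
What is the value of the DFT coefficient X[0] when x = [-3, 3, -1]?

X[0] = Σ(n=0 to 2) x[n] · ω_3^0 = Σ x[n]
= (-3) + (3) + (-1)

X[0] = -1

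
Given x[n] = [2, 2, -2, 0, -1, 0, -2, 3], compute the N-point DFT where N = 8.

X[k] = Σ(n=0 to 7) x[n] · ω_8^(nk)
where ω_8 = e^(-2πi/8)

Computing each X[k]:
X[0] = 2
X[1] = 6.5355+0.7071i
X[2] = 5+1i
X[3] = -0.5355+0.7071i
X[4] = -8
X[5] = -0.5355-0.7071i
X[6] = 5-1i
X[7] = 6.5355-0.7071i

X = [2, 6.5355+0.7071i, 5+1i, -0.5355+0.7071i, -8, -0.5355-0.7071i, 5-1i, 6.5355-0.7071i]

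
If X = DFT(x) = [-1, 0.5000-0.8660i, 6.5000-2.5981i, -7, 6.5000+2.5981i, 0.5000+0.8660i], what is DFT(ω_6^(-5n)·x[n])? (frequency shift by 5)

Modulation property: DFT(ω_6^(-5n)·x[n]) = X[(k-5) mod 6], so circularly shift X by 5 positions.

X[k-5] = [0.5000-0.8660i, 6.5000-2.5981i, -7, 6.5000+2.5981i, 0.5000+0.8660i, -1]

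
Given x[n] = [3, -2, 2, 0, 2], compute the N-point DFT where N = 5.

X[k] = Σ(n=0 to 4) x[n] · ω_5^(nk)
where ω_5 = e^(-2πi/5)

Computing each X[k]:
X[0] = 5
X[1] = 1.3820+2.6287i
X[2] = 3.6180+4.2533i
X[3] = 3.6180-4.2533i
X[4] = 1.3820-2.6287i

X = [5, 1.3820+2.6287i, 3.6180+4.2533i, 3.6180-4.2533i, 1.3820-2.6287i]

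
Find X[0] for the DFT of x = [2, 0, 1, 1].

X[0] = Σ(n=0 to 3) x[n] · ω_4^0 = Σ x[n]
= (2) + (0) + (1) + (1)

X[0] = 4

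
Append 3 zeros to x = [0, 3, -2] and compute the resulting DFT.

Original 3-point DFT: [1, -0.5000-4.3301i, -0.5000+4.3301i]
Zero-padded 6-point DFT provides frequency interpolation.

DFT_6([x, 0, ...]) = [1, 2.5000-0.8660i, -0.5000-4.3301i, -5, -0.5000+4.3301i, 2.5000+0.8660i]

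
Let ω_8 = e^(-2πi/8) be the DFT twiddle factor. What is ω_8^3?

ω_8^3 = e^(-2πi·3/8)
= cos(-2π·3/8) + i·sin(-2π·3/8)
= cos(-6π/8) + i·sin(-6π/8)

ω_8^3 = cos(-6π/8) + i·sin(-6π/8) = -0.7071-0.7071i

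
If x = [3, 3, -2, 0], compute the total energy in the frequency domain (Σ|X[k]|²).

Parseval: Σ|x[n]|² = (1/N)Σ|X[k]|², so Σ|X[k]|² = N·Σ|x[n]|² = 4·22.0000

Σ|X[k]|² = N·Σ|x[n]|² = 4·22.0000 = 88.0000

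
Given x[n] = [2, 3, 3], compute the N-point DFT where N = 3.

X[k] = Σ(n=0 to 2) x[n] · ω_3^(nk)
where ω_3 = e^(-2πi/3)

Computing each X[k]:
X[0] = 8
X[1] = -1
X[2] = -1

X = [8, -1, -1]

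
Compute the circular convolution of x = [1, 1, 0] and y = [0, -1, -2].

(x ⊛ y)[n] = Σ(m=0 to 2) x[m] · y[(n-m) mod 3]

Computing each output sample:
(x ⊛ y)[0] = -2
(x ⊛ y)[1] = -1
(x ⊛ y)[2] = -3

x ⊛ y = [-2, -1, -3]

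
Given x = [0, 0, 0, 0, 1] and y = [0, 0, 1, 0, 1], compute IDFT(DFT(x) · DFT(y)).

(x ⊛ y)[n] = Σ(m=0 to 4) x[m] · y[(n-m) mod 5]

Computing each output sample:
(x ⊛ y)[0] = 0
(x ⊛ y)[1] = 1
(x ⊛ y)[2] = 0
(x ⊛ y)[3] = 1
(x ⊛ y)[4] = 0

x ⊛ y = [0, 1, 0, 1, 0]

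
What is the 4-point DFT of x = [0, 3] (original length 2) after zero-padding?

Original 2-point DFT: [3, -3]
Zero-padded 4-point DFT provides frequency interpolation.

DFT_4([x, 0, ...]) = [3, -3i, -3, 3i]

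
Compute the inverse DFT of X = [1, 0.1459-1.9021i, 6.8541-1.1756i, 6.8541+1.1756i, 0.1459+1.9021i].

x[n] = (1/5) Σ(k=0 to 4) X[k] · e^(2πikn/5)

Computing each x[n]:
x[0] = 3
x[1] = -1
x[2] = 1
x[3] = 1
x[4] = -3

x = [3, -1, 1, 1, -3]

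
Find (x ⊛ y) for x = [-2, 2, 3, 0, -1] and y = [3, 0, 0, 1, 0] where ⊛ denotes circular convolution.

(x ⊛ y)[n] = Σ(m=0 to 4) x[m] · y[(n-m) mod 5]

Computing each output sample:
(x ⊛ y)[0] = -3
(x ⊛ y)[1] = 6
(x ⊛ y)[2] = 8
(x ⊛ y)[3] = -2
(x ⊛ y)[4] = -1

x ⊛ y = [-3, 6, 8, -2, -1]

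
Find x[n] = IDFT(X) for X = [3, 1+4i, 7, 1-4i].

x[n] = (1/4) Σ(k=0 to 3) X[k] · e^(2πikn/4)

Computing each x[n]:
x[0] = 3
x[1] = -3
x[2] = 2
x[3] = 1

x = [3, -3, 2, 1]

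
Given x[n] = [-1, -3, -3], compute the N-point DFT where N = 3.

X[k] = Σ(n=0 to 2) x[n] · ω_3^(nk)
where ω_3 = e^(-2πi/3)

Computing each X[k]:
X[0] = -7
X[1] = 2
X[2] = 2

X = [-7, 2, 2]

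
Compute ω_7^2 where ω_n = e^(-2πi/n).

ω_7^2 = e^(-2πi·2/7)
= cos(-2π·2/7) + i·sin(-2π·2/7)
= cos(-4π/7) + i·sin(-4π/7)

ω_7^2 = cos(-4π/7) + i·sin(-4π/7) = -0.2225-0.9749i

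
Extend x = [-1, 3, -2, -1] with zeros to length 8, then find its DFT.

Original 4-point DFT: [-1, 1-4i, -5, 1+4i]
Zero-padded 8-point DFT provides frequency interpolation.

DFT_8([x, 0, ...]) = [-1, 1.8284+0.5858i, 1-4i, -3.8284-3.4142i, -5, -3.8284+3.4142i, 1+4i, 1.8284-0.5858i]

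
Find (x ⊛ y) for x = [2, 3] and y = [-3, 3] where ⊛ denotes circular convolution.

(x ⊛ y)[n] = Σ(m=0 to 1) x[m] · y[(n-m) mod 2]

Computing each output sample:
(x ⊛ y)[0] = 3
(x ⊛ y)[1] = -3

x ⊛ y = [3, -3]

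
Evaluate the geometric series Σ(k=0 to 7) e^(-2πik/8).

Sum of all nth roots of unity equals 0 for n > 1 (geometric series with r ≠ 1).

0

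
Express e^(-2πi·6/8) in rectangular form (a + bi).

ω_8^6 = e^(-2πi·6/8)
= cos(-2π·6/8) + i·sin(-2π·6/8)
= cos(-12π/8) + i·sin(-12π/8)

ω_8^6 = cos(-12π/8) + i·sin(-12π/8) = 1i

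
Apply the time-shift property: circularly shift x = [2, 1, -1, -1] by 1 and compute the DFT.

Time shift by 1: X_shifted[k] = ω_4^(1k) · X[k]
Shifted x = [-1, 2, 1, -1]

DFT(x[n-1]) = [1, -2-3i, -1, -2+3i]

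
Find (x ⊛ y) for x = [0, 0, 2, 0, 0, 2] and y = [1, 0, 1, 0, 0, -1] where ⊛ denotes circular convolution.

(x ⊛ y)[n] = Σ(m=0 to 5) x[m] · y[(n-m) mod 6]

Computing each output sample:
(x ⊛ y)[0] = 0
(x ⊛ y)[1] = 0
(x ⊛ y)[2] = 2
(x ⊛ y)[3] = 0
(x ⊛ y)[4] = 0
(x ⊛ y)[5] = 2

x ⊛ y = [0, 0, 2, 0, 0, 2]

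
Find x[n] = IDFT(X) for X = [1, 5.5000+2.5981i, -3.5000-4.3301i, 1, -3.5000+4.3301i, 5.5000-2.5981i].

x[n] = (1/6) Σ(k=0 to 5) X[k] · e^(2πikn/6)

Computing each x[n]:
x[0] = 1
x[1] = 2
x[2] = -2
x[3] = -3
x[4] = 2
x[5] = 1

x = [1, 2, -2, -3, 2, 1]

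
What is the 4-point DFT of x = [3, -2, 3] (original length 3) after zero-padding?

Original 3-point DFT: [4, 2.5000+4.3301i, 2.5000-4.3301i]
Zero-padded 4-point DFT provides frequency interpolation.

DFT_4([x, 0, ...]) = [4, 2i, 8, -2i]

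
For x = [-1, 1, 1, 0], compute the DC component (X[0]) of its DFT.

X[0] = Σ(n=0 to 3) x[n] · ω_4^0 = Σ x[n]
= (-1) + (1) + (1) + (0)

X[0] = 1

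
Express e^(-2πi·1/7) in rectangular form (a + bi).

ω_7^1 = e^(-2πi·1/7)
= cos(-2π·1/7) + i·sin(-2π·1/7)
= cos(-2π/7) + i·sin(-2π/7)

ω_7^1 = cos(-2π/7) + i·sin(-2π/7) = 0.6235-0.7818i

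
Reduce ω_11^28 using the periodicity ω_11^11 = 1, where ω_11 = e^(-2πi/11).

Since ω_11^11 = 1, powers reduce modulo 11.
28 mod 11 = 6
So ω_11^28 = ω_11^6 = e^(-2πi·6/11)

ω_11^28 = ω_11^6 = -0.9595+0.2817i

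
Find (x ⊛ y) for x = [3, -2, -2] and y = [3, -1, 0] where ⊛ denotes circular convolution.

(x ⊛ y)[n] = Σ(m=0 to 2) x[m] · y[(n-m) mod 3]

Computing each output sample:
(x ⊛ y)[0] = 11
(x ⊛ y)[1] = -9
(x ⊛ y)[2] = -4

x ⊛ y = [11, -9, -4]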